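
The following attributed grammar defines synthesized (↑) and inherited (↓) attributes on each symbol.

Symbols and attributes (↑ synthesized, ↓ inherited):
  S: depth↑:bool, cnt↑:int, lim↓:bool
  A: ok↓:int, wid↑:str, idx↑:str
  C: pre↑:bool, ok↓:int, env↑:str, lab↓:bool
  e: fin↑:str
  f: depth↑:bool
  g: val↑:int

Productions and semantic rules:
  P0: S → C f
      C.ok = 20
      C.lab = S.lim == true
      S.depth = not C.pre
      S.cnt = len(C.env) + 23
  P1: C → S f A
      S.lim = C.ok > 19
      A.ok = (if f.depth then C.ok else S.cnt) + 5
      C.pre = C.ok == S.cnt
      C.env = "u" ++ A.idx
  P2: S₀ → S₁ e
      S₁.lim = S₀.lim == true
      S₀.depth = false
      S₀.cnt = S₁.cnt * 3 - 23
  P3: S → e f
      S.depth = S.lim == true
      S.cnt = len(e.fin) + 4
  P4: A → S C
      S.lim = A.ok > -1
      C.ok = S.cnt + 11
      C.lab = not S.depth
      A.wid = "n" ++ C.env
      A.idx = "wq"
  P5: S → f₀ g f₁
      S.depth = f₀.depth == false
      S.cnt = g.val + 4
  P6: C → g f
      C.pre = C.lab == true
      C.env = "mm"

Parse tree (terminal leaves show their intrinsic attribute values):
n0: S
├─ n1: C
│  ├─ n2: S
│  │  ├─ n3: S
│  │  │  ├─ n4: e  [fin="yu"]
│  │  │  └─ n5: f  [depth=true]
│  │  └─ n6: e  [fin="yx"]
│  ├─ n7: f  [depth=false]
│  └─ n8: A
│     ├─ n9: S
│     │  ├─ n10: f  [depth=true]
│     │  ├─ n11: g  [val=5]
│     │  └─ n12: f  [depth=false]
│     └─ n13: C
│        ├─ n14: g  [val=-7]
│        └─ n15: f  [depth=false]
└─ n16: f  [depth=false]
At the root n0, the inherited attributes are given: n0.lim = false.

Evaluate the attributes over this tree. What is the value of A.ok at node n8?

0

1. n0.lim = false  [given at root]
2. n1.ok = 20  [20]
3. n1.lab = false  [S.lim == true]
4. n2.lim = true  [C.ok > 19]
5. n3.lim = true  [S₀.lim == true]
6. n4.fin = "yu"  [terminal]
7. n5.depth = true  [terminal]
8. n3.depth = true  [S.lim == true]
9. n3.cnt = 6  [len(e.fin) + 4]
10. n6.fin = "yx"  [terminal]
11. n2.depth = false  [false]
12. n2.cnt = -5  [S₁.cnt * 3 - 23]
13. n7.depth = false  [terminal]
14. n8.ok = 0  [(if f.depth then C.ok else S.cnt) + 5]
15. n9.lim = true  [A.ok > -1]
16. n10.depth = true  [terminal]
17. n11.val = 5  [terminal]
18. n12.depth = false  [terminal]
19. n9.depth = false  [f₀.depth == false]
20. n9.cnt = 9  [g.val + 4]
21. n13.ok = 20  [S.cnt + 11]
22. n13.lab = true  [not S.depth]
23. n14.val = -7  [terminal]
24. n15.depth = false  [terminal]
25. n13.pre = true  [C.lab == true]
26. n13.env = "mm"  ["mm"]
27. n8.wid = "nmm"  ["n" ++ C.env]
28. n8.idx = "wq"  ["wq"]
29. n1.pre = false  [C.ok == S.cnt]
30. n1.env = "uwq"  ["u" ++ A.idx]
31. n16.depth = false  [terminal]
32. n0.depth = true  [not C.pre]
33. n0.cnt = 26  [len(C.env) + 23]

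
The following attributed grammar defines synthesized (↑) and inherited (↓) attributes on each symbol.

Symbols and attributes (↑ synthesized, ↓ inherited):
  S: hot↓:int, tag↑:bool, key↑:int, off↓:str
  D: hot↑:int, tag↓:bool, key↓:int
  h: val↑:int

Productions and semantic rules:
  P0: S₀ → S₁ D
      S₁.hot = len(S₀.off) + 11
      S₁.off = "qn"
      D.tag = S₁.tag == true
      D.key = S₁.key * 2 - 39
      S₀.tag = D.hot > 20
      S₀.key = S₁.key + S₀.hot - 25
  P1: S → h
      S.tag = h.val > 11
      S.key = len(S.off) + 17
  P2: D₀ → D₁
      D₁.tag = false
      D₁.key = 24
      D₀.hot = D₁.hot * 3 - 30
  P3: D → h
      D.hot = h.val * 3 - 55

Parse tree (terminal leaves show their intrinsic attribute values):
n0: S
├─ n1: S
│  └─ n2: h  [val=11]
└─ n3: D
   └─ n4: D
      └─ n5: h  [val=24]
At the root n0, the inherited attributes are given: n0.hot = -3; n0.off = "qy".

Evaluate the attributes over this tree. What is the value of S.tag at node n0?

1. n0.hot = -3  [given at root]
2. n0.off = "qy"  [given at root]
3. n1.hot = 13  [len(S₀.off) + 11]
4. n1.off = "qn"  ["qn"]
5. n2.val = 11  [terminal]
6. n1.tag = false  [h.val > 11]
7. n1.key = 19  [len(S.off) + 17]
8. n3.tag = false  [S₁.tag == true]
9. n3.key = -1  [S₁.key * 2 - 39]
10. n4.tag = false  [false]
11. n4.key = 24  [24]
12. n5.val = 24  [terminal]
13. n4.hot = 17  [h.val * 3 - 55]
14. n3.hot = 21  [D₁.hot * 3 - 30]
15. n0.tag = true  [D.hot > 20]
16. n0.key = -9  [S₁.key + S₀.hot - 25]

true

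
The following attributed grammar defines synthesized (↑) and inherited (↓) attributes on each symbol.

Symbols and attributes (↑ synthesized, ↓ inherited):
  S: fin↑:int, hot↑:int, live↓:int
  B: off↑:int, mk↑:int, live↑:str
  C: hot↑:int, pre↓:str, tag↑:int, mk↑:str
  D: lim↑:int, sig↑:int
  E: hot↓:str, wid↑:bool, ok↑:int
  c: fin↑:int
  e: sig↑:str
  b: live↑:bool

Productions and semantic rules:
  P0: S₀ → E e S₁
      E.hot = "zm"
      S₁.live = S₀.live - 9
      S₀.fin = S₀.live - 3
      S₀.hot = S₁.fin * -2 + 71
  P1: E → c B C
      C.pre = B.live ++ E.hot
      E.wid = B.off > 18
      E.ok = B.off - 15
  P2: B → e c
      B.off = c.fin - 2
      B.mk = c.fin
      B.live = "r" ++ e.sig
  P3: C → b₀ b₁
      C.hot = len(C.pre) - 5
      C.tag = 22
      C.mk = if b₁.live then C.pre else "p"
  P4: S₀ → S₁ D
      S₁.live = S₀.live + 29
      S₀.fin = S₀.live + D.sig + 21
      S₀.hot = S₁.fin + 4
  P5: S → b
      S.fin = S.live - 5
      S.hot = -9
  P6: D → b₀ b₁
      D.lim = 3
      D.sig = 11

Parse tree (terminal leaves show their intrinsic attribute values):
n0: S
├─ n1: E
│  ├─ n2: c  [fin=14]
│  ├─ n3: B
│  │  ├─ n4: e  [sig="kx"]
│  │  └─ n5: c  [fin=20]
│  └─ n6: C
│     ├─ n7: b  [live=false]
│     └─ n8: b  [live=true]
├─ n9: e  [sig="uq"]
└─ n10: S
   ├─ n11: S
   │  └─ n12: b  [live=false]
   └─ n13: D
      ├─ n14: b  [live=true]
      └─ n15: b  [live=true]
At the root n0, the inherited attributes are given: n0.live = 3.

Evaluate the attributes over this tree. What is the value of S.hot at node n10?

1. n0.live = 3  [given at root]
2. n1.hot = "zm"  ["zm"]
3. n2.fin = 14  [terminal]
4. n4.sig = "kx"  [terminal]
5. n5.fin = 20  [terminal]
6. n3.off = 18  [c.fin - 2]
7. n3.mk = 20  [c.fin]
8. n3.live = "rkx"  ["r" ++ e.sig]
9. n6.pre = "rkxzm"  [B.live ++ E.hot]
10. n7.live = false  [terminal]
11. n8.live = true  [terminal]
12. n6.hot = 0  [len(C.pre) - 5]
13. n6.tag = 22  [22]
14. n6.mk = "rkxzm"  [if b₁.live then C.pre else "p"]
15. n1.wid = false  [B.off > 18]
16. n1.ok = 3  [B.off - 15]
17. n9.sig = "uq"  [terminal]
18. n10.live = -6  [S₀.live - 9]
19. n11.live = 23  [S₀.live + 29]
20. n12.live = false  [terminal]
21. n11.fin = 18  [S.live - 5]
22. n11.hot = -9  [-9]
23. n14.live = true  [terminal]
24. n15.live = true  [terminal]
25. n13.lim = 3  [3]
26. n13.sig = 11  [11]
27. n10.fin = 26  [S₀.live + D.sig + 21]
28. n10.hot = 22  [S₁.fin + 4]
29. n0.fin = 0  [S₀.live - 3]
30. n0.hot = 19  [S₁.fin * -2 + 71]

22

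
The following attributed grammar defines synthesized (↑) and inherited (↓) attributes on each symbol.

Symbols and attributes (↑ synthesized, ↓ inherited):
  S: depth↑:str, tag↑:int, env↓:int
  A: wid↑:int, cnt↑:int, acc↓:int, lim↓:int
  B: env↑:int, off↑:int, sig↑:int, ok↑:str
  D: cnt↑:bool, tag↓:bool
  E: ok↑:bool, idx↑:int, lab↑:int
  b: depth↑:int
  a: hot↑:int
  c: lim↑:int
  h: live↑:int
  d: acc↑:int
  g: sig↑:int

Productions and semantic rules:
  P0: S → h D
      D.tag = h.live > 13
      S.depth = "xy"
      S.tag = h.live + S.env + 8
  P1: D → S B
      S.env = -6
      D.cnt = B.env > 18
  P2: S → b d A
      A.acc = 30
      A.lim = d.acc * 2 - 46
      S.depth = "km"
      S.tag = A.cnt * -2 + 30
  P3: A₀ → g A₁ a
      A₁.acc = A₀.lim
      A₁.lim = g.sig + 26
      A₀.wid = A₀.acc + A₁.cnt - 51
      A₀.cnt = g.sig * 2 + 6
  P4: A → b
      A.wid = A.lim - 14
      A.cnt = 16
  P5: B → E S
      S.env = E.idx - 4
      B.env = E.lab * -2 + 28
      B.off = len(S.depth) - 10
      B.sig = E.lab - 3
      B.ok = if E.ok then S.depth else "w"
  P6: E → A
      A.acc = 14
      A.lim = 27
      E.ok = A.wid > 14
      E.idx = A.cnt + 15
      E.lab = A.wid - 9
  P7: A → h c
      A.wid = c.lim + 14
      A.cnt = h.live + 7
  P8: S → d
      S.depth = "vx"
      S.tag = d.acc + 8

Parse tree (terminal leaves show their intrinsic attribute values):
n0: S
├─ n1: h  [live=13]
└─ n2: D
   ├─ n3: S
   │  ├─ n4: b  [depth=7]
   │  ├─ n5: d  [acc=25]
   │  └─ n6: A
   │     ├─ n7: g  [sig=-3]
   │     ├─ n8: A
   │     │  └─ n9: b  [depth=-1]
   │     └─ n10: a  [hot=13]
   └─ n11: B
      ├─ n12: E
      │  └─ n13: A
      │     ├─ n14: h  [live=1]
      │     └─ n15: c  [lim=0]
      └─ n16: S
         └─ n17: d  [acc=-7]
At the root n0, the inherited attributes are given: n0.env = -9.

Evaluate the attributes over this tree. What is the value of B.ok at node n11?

"w"

1. n0.env = -9  [given at root]
2. n1.live = 13  [terminal]
3. n2.tag = false  [h.live > 13]
4. n3.env = -6  [-6]
5. n4.depth = 7  [terminal]
6. n5.acc = 25  [terminal]
7. n6.acc = 30  [30]
8. n6.lim = 4  [d.acc * 2 - 46]
9. n7.sig = -3  [terminal]
10. n8.acc = 4  [A₀.lim]
11. n8.lim = 23  [g.sig + 26]
12. n9.depth = -1  [terminal]
13. n8.wid = 9  [A.lim - 14]
14. n8.cnt = 16  [16]
15. n10.hot = 13  [terminal]
16. n6.wid = -5  [A₀.acc + A₁.cnt - 51]
17. n6.cnt = 0  [g.sig * 2 + 6]
18. n3.depth = "km"  ["km"]
19. n3.tag = 30  [A.cnt * -2 + 30]
20. n13.acc = 14  [14]
21. n13.lim = 27  [27]
22. n14.live = 1  [terminal]
23. n15.lim = 0  [terminal]
24. n13.wid = 14  [c.lim + 14]
25. n13.cnt = 8  [h.live + 7]
26. n12.ok = false  [A.wid > 14]
27. n12.idx = 23  [A.cnt + 15]
28. n12.lab = 5  [A.wid - 9]
29. n16.env = 19  [E.idx - 4]
30. n17.acc = -7  [terminal]
31. n16.depth = "vx"  ["vx"]
32. n16.tag = 1  [d.acc + 8]
33. n11.env = 18  [E.lab * -2 + 28]
34. n11.off = -8  [len(S.depth) - 10]
35. n11.sig = 2  [E.lab - 3]
36. n11.ok = "w"  [if E.ok then S.depth else "w"]
37. n2.cnt = false  [B.env > 18]
38. n0.depth = "xy"  ["xy"]
39. n0.tag = 12  [h.live + S.env + 8]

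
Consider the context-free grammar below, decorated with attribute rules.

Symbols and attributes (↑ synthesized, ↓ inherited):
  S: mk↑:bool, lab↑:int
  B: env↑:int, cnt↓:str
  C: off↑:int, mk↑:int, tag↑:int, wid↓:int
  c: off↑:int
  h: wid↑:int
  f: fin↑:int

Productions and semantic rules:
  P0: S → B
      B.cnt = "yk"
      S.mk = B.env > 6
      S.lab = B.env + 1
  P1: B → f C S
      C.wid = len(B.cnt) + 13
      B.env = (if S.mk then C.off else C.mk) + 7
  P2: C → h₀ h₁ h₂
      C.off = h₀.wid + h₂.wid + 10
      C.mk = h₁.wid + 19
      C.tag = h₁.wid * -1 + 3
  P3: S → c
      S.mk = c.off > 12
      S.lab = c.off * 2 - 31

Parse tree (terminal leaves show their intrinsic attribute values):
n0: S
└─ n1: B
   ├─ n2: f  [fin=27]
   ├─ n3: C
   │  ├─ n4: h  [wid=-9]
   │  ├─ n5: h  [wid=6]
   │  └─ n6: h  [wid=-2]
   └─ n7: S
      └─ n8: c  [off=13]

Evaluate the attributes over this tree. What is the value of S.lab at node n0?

1. n1.cnt = "yk"  ["yk"]
2. n2.fin = 27  [terminal]
3. n3.wid = 15  [len(B.cnt) + 13]
4. n4.wid = -9  [terminal]
5. n5.wid = 6  [terminal]
6. n6.wid = -2  [terminal]
7. n3.off = -1  [h₀.wid + h₂.wid + 10]
8. n3.mk = 25  [h₁.wid + 19]
9. n3.tag = -3  [h₁.wid * -1 + 3]
10. n8.off = 13  [terminal]
11. n7.mk = true  [c.off > 12]
12. n7.lab = -5  [c.off * 2 - 31]
13. n1.env = 6  [(if S.mk then C.off else C.mk) + 7]
14. n0.mk = false  [B.env > 6]
15. n0.lab = 7  [B.env + 1]

7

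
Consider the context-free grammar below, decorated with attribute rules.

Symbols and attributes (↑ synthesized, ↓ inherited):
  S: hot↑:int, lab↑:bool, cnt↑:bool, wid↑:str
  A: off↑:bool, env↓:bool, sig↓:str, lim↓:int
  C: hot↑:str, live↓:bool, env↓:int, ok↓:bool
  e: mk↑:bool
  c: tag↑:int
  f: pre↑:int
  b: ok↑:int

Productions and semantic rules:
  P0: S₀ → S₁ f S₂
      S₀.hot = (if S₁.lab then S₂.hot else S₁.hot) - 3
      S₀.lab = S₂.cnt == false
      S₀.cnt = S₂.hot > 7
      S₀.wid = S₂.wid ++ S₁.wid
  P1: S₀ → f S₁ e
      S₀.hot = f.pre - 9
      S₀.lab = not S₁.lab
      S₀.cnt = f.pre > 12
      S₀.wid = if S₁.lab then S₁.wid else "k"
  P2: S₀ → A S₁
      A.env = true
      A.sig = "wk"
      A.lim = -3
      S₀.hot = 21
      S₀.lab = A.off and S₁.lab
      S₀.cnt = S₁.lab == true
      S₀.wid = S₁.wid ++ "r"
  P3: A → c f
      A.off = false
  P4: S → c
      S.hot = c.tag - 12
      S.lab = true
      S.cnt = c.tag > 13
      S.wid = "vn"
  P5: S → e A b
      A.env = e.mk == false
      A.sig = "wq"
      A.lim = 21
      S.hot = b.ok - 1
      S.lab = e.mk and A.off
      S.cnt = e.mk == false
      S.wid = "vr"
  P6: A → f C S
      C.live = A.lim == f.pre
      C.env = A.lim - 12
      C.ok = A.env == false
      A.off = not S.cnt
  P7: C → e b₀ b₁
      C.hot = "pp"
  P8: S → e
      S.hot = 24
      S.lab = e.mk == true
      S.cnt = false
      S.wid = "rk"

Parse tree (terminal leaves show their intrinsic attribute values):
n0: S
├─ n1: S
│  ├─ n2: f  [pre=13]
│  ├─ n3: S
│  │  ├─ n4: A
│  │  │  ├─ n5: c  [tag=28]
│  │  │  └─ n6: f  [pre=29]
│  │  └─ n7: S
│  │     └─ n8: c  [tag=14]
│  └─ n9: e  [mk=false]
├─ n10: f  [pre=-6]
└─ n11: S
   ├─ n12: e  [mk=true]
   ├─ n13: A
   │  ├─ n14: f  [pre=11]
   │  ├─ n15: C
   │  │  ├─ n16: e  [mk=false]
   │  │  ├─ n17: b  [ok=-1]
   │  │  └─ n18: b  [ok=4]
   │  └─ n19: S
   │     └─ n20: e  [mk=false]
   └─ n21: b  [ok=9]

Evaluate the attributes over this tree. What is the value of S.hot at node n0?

1. n2.pre = 13  [terminal]
2. n4.env = true  [true]
3. n4.sig = "wk"  ["wk"]
4. n4.lim = -3  [-3]
5. n5.tag = 28  [terminal]
6. n6.pre = 29  [terminal]
7. n4.off = false  [false]
8. n8.tag = 14  [terminal]
9. n7.hot = 2  [c.tag - 12]
10. n7.lab = true  [true]
11. n7.cnt = true  [c.tag > 13]
12. n7.wid = "vn"  ["vn"]
13. n3.hot = 21  [21]
14. n3.lab = false  [A.off and S₁.lab]
15. n3.cnt = true  [S₁.lab == true]
16. n3.wid = "vnr"  [S₁.wid ++ "r"]
17. n9.mk = false  [terminal]
18. n1.hot = 4  [f.pre - 9]
19. n1.lab = true  [not S₁.lab]
20. n1.cnt = true  [f.pre > 12]
21. n1.wid = "k"  [if S₁.lab then S₁.wid else "k"]
22. n10.pre = -6  [terminal]
23. n12.mk = true  [terminal]
24. n13.env = false  [e.mk == false]
25. n13.sig = "wq"  ["wq"]
26. n13.lim = 21  [21]
27. n14.pre = 11  [terminal]
28. n15.live = false  [A.lim == f.pre]
29. n15.env = 9  [A.lim - 12]
30. n15.ok = true  [A.env == false]
31. n16.mk = false  [terminal]
32. n17.ok = -1  [terminal]
33. n18.ok = 4  [terminal]
34. n15.hot = "pp"  ["pp"]
35. n20.mk = false  [terminal]
36. n19.hot = 24  [24]
37. n19.lab = false  [e.mk == true]
38. n19.cnt = false  [false]
39. n19.wid = "rk"  ["rk"]
40. n13.off = true  [not S.cnt]
41. n21.ok = 9  [terminal]
42. n11.hot = 8  [b.ok - 1]
43. n11.lab = true  [e.mk and A.off]
44. n11.cnt = false  [e.mk == false]
45. n11.wid = "vr"  ["vr"]
46. n0.hot = 5  [(if S₁.lab then S₂.hot else S₁.hot) - 3]
47. n0.lab = true  [S₂.cnt == false]
48. n0.cnt = true  [S₂.hot > 7]
49. n0.wid = "vrk"  [S₂.wid ++ S₁.wid]

5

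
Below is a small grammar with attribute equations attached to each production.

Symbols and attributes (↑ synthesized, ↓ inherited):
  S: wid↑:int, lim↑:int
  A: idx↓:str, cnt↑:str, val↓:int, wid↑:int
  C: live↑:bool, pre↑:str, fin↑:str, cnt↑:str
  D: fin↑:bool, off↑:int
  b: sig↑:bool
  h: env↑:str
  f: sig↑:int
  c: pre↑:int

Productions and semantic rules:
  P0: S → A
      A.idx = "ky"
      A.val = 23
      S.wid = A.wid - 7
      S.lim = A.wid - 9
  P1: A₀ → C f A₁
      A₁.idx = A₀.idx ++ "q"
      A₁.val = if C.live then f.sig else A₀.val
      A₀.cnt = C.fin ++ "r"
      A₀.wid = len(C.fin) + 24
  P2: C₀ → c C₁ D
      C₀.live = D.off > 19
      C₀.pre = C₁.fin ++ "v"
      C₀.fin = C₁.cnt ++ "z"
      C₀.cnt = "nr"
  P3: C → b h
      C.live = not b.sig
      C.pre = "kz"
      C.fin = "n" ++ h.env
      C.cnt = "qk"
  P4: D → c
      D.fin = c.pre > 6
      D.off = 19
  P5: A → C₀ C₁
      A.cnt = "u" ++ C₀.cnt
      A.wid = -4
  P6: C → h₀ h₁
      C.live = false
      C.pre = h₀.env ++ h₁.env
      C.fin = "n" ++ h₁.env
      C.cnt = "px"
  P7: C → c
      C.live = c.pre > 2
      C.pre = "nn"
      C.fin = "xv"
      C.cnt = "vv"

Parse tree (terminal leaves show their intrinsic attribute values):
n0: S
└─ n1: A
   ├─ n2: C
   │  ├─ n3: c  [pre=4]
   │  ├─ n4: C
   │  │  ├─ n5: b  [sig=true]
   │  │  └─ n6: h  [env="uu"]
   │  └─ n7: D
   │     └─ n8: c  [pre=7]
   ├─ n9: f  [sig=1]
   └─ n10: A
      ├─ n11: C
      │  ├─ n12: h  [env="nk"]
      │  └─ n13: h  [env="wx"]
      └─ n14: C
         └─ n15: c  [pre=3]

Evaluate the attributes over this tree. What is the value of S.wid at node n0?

1. n1.idx = "ky"  ["ky"]
2. n1.val = 23  [23]
3. n3.pre = 4  [terminal]
4. n5.sig = true  [terminal]
5. n6.env = "uu"  [terminal]
6. n4.live = false  [not b.sig]
7. n4.pre = "kz"  ["kz"]
8. n4.fin = "nuu"  ["n" ++ h.env]
9. n4.cnt = "qk"  ["qk"]
10. n8.pre = 7  [terminal]
11. n7.fin = true  [c.pre > 6]
12. n7.off = 19  [19]
13. n2.live = false  [D.off > 19]
14. n2.pre = "nuuv"  [C₁.fin ++ "v"]
15. n2.fin = "qkz"  [C₁.cnt ++ "z"]
16. n2.cnt = "nr"  ["nr"]
17. n9.sig = 1  [terminal]
18. n10.idx = "kyq"  [A₀.idx ++ "q"]
19. n10.val = 23  [if C.live then f.sig else A₀.val]
20. n12.env = "nk"  [terminal]
21. n13.env = "wx"  [terminal]
22. n11.live = false  [false]
23. n11.pre = "nkwx"  [h₀.env ++ h₁.env]
24. n11.fin = "nwx"  ["n" ++ h₁.env]
25. n11.cnt = "px"  ["px"]
26. n15.pre = 3  [terminal]
27. n14.live = true  [c.pre > 2]
28. n14.pre = "nn"  ["nn"]
29. n14.fin = "xv"  ["xv"]
30. n14.cnt = "vv"  ["vv"]
31. n10.cnt = "upx"  ["u" ++ C₀.cnt]
32. n10.wid = -4  [-4]
33. n1.cnt = "qkzr"  [C.fin ++ "r"]
34. n1.wid = 27  [len(C.fin) + 24]
35. n0.wid = 20  [A.wid - 7]
36. n0.lim = 18  [A.wid - 9]

20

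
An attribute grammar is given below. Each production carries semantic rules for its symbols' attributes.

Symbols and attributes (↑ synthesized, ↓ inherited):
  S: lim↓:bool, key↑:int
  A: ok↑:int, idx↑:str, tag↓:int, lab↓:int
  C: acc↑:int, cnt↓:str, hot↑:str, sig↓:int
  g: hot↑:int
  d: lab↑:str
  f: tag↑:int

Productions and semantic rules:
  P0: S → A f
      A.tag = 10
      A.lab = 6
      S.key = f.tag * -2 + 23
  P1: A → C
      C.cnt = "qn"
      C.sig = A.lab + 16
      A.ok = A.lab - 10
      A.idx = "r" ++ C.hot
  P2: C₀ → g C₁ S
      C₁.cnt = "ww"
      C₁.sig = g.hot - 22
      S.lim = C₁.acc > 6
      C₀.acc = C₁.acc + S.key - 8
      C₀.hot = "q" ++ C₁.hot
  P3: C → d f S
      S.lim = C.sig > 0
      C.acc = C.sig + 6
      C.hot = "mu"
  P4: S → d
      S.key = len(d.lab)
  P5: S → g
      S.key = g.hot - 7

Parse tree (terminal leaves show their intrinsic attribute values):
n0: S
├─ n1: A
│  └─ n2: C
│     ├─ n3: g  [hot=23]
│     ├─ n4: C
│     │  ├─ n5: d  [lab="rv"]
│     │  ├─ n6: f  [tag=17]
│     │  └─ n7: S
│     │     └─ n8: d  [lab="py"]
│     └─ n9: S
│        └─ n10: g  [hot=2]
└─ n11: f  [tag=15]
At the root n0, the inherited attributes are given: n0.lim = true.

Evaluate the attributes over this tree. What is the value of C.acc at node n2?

1. n0.lim = true  [given at root]
2. n1.tag = 10  [10]
3. n1.lab = 6  [6]
4. n2.cnt = "qn"  ["qn"]
5. n2.sig = 22  [A.lab + 16]
6. n3.hot = 23  [terminal]
7. n4.cnt = "ww"  ["ww"]
8. n4.sig = 1  [g.hot - 22]
9. n5.lab = "rv"  [terminal]
10. n6.tag = 17  [terminal]
11. n7.lim = true  [C.sig > 0]
12. n8.lab = "py"  [terminal]
13. n7.key = 2  [len(d.lab)]
14. n4.acc = 7  [C.sig + 6]
15. n4.hot = "mu"  ["mu"]
16. n9.lim = true  [C₁.acc > 6]
17. n10.hot = 2  [terminal]
18. n9.key = -5  [g.hot - 7]
19. n2.acc = -6  [C₁.acc + S.key - 8]
20. n2.hot = "qmu"  ["q" ++ C₁.hot]
21. n1.ok = -4  [A.lab - 10]
22. n1.idx = "rqmu"  ["r" ++ C.hot]
23. n11.tag = 15  [terminal]
24. n0.key = -7  [f.tag * -2 + 23]

-6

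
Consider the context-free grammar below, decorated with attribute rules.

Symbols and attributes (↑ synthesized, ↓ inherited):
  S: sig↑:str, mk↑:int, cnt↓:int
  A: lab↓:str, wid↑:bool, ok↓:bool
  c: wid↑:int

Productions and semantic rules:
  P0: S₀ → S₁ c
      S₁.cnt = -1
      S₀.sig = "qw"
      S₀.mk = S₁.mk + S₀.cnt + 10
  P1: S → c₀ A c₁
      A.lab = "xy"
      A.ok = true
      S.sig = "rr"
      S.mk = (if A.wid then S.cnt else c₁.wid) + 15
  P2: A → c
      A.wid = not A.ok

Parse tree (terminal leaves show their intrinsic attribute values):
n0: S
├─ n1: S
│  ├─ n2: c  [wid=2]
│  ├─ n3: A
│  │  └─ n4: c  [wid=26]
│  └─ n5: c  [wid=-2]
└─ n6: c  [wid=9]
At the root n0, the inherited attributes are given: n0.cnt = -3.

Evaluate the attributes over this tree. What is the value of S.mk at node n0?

1. n0.cnt = -3  [given at root]
2. n1.cnt = -1  [-1]
3. n2.wid = 2  [terminal]
4. n3.lab = "xy"  ["xy"]
5. n3.ok = true  [true]
6. n4.wid = 26  [terminal]
7. n3.wid = false  [not A.ok]
8. n5.wid = -2  [terminal]
9. n1.sig = "rr"  ["rr"]
10. n1.mk = 13  [(if A.wid then S.cnt else c₁.wid) + 15]
11. n6.wid = 9  [terminal]
12. n0.sig = "qw"  ["qw"]
13. n0.mk = 20  [S₁.mk + S₀.cnt + 10]

20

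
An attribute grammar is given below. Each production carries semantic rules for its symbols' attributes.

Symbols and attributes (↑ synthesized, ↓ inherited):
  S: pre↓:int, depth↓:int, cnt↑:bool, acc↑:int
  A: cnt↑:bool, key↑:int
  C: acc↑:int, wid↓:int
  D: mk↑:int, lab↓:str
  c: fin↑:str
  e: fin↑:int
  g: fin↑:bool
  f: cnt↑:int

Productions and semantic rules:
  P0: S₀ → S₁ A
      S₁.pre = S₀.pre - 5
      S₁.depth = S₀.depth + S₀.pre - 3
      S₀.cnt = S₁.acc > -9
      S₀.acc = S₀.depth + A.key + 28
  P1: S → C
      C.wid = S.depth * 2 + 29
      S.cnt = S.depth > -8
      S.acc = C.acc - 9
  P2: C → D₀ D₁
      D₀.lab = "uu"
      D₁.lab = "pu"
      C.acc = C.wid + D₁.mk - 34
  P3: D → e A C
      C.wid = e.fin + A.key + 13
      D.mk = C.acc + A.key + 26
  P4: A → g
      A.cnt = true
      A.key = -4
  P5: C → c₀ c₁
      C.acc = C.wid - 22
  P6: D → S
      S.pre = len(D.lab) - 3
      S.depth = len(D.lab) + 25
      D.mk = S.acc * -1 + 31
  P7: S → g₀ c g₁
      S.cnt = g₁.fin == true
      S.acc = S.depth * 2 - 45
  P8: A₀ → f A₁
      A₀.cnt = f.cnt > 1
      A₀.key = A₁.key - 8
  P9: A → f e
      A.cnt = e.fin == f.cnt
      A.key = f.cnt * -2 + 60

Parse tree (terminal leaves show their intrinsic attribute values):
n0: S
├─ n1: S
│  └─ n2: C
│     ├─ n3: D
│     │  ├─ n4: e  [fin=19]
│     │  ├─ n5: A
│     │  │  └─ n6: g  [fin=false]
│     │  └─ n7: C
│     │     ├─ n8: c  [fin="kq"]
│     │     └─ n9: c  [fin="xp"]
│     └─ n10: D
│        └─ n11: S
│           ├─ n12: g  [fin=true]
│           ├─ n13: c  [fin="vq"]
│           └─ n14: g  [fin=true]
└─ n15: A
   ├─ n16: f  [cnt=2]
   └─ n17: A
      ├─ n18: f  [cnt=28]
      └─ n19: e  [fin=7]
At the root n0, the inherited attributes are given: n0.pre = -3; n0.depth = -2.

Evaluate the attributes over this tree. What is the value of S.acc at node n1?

-8

1. n0.pre = -3  [given at root]
2. n0.depth = -2  [given at root]
3. n1.pre = -8  [S₀.pre - 5]
4. n1.depth = -8  [S₀.depth + S₀.pre - 3]
5. n2.wid = 13  [S.depth * 2 + 29]
6. n3.lab = "uu"  ["uu"]
7. n4.fin = 19  [terminal]
8. n6.fin = false  [terminal]
9. n5.cnt = true  [true]
10. n5.key = -4  [-4]
11. n7.wid = 28  [e.fin + A.key + 13]
12. n8.fin = "kq"  [terminal]
13. n9.fin = "xp"  [terminal]
14. n7.acc = 6  [C.wid - 22]
15. n3.mk = 28  [C.acc + A.key + 26]
16. n10.lab = "pu"  ["pu"]
17. n11.pre = -1  [len(D.lab) - 3]
18. n11.depth = 27  [len(D.lab) + 25]
19. n12.fin = true  [terminal]
20. n13.fin = "vq"  [terminal]
21. n14.fin = true  [terminal]
22. n11.cnt = true  [g₁.fin == true]
23. n11.acc = 9  [S.depth * 2 - 45]
24. n10.mk = 22  [S.acc * -1 + 31]
25. n2.acc = 1  [C.wid + D₁.mk - 34]
26. n1.cnt = false  [S.depth > -8]
27. n1.acc = -8  [C.acc - 9]
28. n16.cnt = 2  [terminal]
29. n18.cnt = 28  [terminal]
30. n19.fin = 7  [terminal]
31. n17.cnt = false  [e.fin == f.cnt]
32. n17.key = 4  [f.cnt * -2 + 60]
33. n15.cnt = true  [f.cnt > 1]
34. n15.key = -4  [A₁.key - 8]
35. n0.cnt = true  [S₁.acc > -9]
36. n0.acc = 22  [S₀.depth + A.key + 28]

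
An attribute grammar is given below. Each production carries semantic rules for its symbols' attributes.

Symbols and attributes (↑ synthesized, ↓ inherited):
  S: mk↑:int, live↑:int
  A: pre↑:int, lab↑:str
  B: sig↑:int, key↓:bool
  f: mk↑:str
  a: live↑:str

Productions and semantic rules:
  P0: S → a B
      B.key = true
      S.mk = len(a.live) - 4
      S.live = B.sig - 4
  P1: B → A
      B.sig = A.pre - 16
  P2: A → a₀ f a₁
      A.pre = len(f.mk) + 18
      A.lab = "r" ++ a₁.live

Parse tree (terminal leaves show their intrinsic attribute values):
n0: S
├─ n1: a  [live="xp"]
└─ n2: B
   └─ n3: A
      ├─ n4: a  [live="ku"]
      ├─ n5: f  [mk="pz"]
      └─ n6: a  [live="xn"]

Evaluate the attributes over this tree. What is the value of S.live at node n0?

1. n1.live = "xp"  [terminal]
2. n2.key = true  [true]
3. n4.live = "ku"  [terminal]
4. n5.mk = "pz"  [terminal]
5. n6.live = "xn"  [terminal]
6. n3.pre = 20  [len(f.mk) + 18]
7. n3.lab = "rxn"  ["r" ++ a₁.live]
8. n2.sig = 4  [A.pre - 16]
9. n0.mk = -2  [len(a.live) - 4]
10. n0.live = 0  [B.sig - 4]

0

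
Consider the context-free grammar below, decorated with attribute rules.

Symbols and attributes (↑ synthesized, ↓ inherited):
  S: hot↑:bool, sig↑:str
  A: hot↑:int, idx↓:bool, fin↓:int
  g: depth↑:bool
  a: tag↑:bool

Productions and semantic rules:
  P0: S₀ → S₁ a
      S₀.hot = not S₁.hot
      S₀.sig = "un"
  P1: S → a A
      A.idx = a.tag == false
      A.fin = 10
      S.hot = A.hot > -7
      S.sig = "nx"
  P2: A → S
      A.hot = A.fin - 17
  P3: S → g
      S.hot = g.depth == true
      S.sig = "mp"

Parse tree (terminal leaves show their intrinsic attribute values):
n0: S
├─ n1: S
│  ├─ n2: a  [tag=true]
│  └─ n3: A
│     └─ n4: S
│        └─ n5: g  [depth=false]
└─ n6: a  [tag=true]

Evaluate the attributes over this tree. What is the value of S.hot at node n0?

true

1. n2.tag = true  [terminal]
2. n3.idx = false  [a.tag == false]
3. n3.fin = 10  [10]
4. n5.depth = false  [terminal]
5. n4.hot = false  [g.depth == true]
6. n4.sig = "mp"  ["mp"]
7. n3.hot = -7  [A.fin - 17]
8. n1.hot = false  [A.hot > -7]
9. n1.sig = "nx"  ["nx"]
10. n6.tag = true  [terminal]
11. n0.hot = true  [not S₁.hot]
12. n0.sig = "un"  ["un"]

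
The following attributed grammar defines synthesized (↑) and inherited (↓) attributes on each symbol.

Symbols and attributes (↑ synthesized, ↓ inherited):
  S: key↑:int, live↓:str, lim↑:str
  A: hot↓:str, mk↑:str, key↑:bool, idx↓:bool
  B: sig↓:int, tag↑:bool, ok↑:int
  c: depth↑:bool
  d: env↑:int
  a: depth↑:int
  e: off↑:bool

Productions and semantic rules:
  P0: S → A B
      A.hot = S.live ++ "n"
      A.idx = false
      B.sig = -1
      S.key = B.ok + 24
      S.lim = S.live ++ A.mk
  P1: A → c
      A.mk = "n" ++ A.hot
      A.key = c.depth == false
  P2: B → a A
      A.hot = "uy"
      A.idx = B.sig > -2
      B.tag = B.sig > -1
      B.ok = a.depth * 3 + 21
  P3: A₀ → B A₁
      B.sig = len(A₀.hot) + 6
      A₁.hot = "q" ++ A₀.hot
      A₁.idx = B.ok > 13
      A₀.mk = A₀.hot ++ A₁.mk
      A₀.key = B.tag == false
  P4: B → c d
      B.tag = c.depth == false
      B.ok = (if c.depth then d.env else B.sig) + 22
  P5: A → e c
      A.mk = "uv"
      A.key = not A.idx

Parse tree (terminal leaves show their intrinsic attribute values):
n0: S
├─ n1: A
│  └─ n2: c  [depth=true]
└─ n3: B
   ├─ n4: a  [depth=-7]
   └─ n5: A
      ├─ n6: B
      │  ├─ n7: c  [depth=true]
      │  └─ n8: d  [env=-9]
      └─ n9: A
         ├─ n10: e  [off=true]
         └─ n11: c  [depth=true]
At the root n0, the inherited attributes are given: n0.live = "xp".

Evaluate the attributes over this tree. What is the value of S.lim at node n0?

1. n0.live = "xp"  [given at root]
2. n1.hot = "xpn"  [S.live ++ "n"]
3. n1.idx = false  [false]
4. n2.depth = true  [terminal]
5. n1.mk = "nxpn"  ["n" ++ A.hot]
6. n1.key = false  [c.depth == false]
7. n3.sig = -1  [-1]
8. n4.depth = -7  [terminal]
9. n5.hot = "uy"  ["uy"]
10. n5.idx = true  [B.sig > -2]
11. n6.sig = 8  [len(A₀.hot) + 6]
12. n7.depth = true  [terminal]
13. n8.env = -9  [terminal]
14. n6.tag = false  [c.depth == false]
15. n6.ok = 13  [(if c.depth then d.env else B.sig) + 22]
16. n9.hot = "quy"  ["q" ++ A₀.hot]
17. n9.idx = false  [B.ok > 13]
18. n10.off = true  [terminal]
19. n11.depth = true  [terminal]
20. n9.mk = "uv"  ["uv"]
21. n9.key = true  [not A.idx]
22. n5.mk = "uyuv"  [A₀.hot ++ A₁.mk]
23. n5.key = true  [B.tag == false]
24. n3.tag = false  [B.sig > -1]
25. n3.ok = 0  [a.depth * 3 + 21]
26. n0.key = 24  [B.ok + 24]
27. n0.lim = "xpnxpn"  [S.live ++ A.mk]

"xpnxpn"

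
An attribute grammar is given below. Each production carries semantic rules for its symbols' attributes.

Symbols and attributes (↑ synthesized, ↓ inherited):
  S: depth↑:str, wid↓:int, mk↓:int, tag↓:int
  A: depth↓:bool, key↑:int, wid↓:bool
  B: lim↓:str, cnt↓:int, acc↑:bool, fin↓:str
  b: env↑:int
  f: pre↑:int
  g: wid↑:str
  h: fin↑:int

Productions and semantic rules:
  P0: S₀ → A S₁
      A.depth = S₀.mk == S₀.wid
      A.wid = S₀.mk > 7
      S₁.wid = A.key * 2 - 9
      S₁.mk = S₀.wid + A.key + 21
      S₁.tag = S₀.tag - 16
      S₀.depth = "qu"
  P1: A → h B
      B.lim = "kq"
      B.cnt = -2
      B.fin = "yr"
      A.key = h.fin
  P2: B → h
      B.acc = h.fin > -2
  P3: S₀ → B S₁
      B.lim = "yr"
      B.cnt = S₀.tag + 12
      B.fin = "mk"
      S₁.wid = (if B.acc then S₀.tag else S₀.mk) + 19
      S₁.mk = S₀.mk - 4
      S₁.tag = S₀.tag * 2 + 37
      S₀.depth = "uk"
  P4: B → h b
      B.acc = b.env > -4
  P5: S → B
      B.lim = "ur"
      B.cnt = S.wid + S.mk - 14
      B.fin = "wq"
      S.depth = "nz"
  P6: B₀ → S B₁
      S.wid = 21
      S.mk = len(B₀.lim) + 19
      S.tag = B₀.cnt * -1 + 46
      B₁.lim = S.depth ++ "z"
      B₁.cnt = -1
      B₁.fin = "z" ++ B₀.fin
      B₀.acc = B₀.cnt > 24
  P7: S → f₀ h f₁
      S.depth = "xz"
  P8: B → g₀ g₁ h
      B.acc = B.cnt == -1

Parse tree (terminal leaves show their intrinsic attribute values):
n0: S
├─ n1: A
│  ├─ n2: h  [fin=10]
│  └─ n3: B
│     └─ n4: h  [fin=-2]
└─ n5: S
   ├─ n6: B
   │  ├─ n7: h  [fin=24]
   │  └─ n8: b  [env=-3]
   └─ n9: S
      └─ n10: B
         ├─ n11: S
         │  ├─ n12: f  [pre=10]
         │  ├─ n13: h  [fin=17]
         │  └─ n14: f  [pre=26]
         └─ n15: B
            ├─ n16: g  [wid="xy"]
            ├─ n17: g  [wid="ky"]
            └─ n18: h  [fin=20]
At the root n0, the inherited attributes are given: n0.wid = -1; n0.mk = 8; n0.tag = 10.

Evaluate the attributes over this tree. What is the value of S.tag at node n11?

21

1. n0.wid = -1  [given at root]
2. n0.mk = 8  [given at root]
3. n0.tag = 10  [given at root]
4. n1.depth = false  [S₀.mk == S₀.wid]
5. n1.wid = true  [S₀.mk > 7]
6. n2.fin = 10  [terminal]
7. n3.lim = "kq"  ["kq"]
8. n3.cnt = -2  [-2]
9. n3.fin = "yr"  ["yr"]
10. n4.fin = -2  [terminal]
11. n3.acc = false  [h.fin > -2]
12. n1.key = 10  [h.fin]
13. n5.wid = 11  [A.key * 2 - 9]
14. n5.mk = 30  [S₀.wid + A.key + 21]
15. n5.tag = -6  [S₀.tag - 16]
16. n6.lim = "yr"  ["yr"]
17. n6.cnt = 6  [S₀.tag + 12]
18. n6.fin = "mk"  ["mk"]
19. n7.fin = 24  [terminal]
20. n8.env = -3  [terminal]
21. n6.acc = true  [b.env > -4]
22. n9.wid = 13  [(if B.acc then S₀.tag else S₀.mk) + 19]
23. n9.mk = 26  [S₀.mk - 4]
24. n9.tag = 25  [S₀.tag * 2 + 37]
25. n10.lim = "ur"  ["ur"]
26. n10.cnt = 25  [S.wid + S.mk - 14]
27. n10.fin = "wq"  ["wq"]
28. n11.wid = 21  [21]
29. n11.mk = 21  [len(B₀.lim) + 19]
30. n11.tag = 21  [B₀.cnt * -1 + 46]
31. n12.pre = 10  [terminal]
32. n13.fin = 17  [terminal]
33. n14.pre = 26  [terminal]
34. n11.depth = "xz"  ["xz"]
35. n15.lim = "xzz"  [S.depth ++ "z"]
36. n15.cnt = -1  [-1]
37. n15.fin = "zwq"  ["z" ++ B₀.fin]
38. n16.wid = "xy"  [terminal]
39. n17.wid = "ky"  [terminal]
40. n18.fin = 20  [terminal]
41. n15.acc = true  [B.cnt == -1]
42. n10.acc = true  [B₀.cnt > 24]
43. n9.depth = "nz"  ["nz"]
44. n5.depth = "uk"  ["uk"]
45. n0.depth = "qu"  ["qu"]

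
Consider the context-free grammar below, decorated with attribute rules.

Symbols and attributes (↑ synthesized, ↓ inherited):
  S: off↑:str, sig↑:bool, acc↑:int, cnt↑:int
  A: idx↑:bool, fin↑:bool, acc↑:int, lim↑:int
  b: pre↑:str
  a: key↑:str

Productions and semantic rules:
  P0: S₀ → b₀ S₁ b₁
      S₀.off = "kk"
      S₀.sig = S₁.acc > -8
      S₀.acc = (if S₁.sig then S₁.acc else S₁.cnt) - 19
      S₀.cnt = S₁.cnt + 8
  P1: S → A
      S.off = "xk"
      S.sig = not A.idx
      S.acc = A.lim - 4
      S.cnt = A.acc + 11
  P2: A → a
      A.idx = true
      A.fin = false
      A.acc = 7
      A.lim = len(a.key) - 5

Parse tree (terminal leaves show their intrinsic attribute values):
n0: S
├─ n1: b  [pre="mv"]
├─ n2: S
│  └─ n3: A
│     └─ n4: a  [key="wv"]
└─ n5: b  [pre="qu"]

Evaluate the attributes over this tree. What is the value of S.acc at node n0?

-1

1. n1.pre = "mv"  [terminal]
2. n4.key = "wv"  [terminal]
3. n3.idx = true  [true]
4. n3.fin = false  [false]
5. n3.acc = 7  [7]
6. n3.lim = -3  [len(a.key) - 5]
7. n2.off = "xk"  ["xk"]
8. n2.sig = false  [not A.idx]
9. n2.acc = -7  [A.lim - 4]
10. n2.cnt = 18  [A.acc + 11]
11. n5.pre = "qu"  [terminal]
12. n0.off = "kk"  ["kk"]
13. n0.sig = true  [S₁.acc > -8]
14. n0.acc = -1  [(if S₁.sig then S₁.acc else S₁.cnt) - 19]
15. n0.cnt = 26  [S₁.cnt + 8]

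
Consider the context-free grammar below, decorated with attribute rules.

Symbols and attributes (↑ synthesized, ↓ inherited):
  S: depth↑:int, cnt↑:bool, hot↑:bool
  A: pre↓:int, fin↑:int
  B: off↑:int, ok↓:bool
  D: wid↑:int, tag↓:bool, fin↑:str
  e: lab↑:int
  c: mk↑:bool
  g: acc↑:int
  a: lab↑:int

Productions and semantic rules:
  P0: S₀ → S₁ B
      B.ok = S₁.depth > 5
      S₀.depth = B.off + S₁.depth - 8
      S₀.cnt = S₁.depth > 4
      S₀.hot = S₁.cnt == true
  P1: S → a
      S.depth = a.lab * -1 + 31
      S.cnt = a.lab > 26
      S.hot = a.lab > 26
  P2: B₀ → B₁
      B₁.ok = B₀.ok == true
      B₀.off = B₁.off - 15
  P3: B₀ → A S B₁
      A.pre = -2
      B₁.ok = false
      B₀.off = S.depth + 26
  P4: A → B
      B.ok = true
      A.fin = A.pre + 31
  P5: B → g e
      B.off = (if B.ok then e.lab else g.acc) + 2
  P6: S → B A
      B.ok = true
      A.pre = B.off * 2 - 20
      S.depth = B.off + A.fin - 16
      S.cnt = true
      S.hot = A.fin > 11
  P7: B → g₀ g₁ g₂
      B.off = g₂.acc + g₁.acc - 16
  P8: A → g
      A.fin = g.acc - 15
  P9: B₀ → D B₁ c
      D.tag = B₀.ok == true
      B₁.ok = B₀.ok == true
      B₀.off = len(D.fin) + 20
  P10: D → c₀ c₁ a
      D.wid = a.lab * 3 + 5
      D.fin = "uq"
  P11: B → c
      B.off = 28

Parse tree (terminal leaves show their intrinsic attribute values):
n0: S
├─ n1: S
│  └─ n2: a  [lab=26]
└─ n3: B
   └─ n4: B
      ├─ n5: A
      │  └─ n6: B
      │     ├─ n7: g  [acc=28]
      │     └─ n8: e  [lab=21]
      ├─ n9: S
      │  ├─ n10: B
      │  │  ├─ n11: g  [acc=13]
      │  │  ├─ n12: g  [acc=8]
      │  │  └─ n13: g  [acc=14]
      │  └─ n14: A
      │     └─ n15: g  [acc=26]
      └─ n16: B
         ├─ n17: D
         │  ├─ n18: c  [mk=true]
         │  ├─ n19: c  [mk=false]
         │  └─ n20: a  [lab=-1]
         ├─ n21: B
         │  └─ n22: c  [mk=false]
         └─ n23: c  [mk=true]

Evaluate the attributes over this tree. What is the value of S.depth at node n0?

1. n2.lab = 26  [terminal]
2. n1.depth = 5  [a.lab * -1 + 31]
3. n1.cnt = false  [a.lab > 26]
4. n1.hot = false  [a.lab > 26]
5. n3.ok = false  [S₁.depth > 5]
6. n4.ok = false  [B₀.ok == true]
7. n5.pre = -2  [-2]
8. n6.ok = true  [true]
9. n7.acc = 28  [terminal]
10. n8.lab = 21  [terminal]
11. n6.off = 23  [(if B.ok then e.lab else g.acc) + 2]
12. n5.fin = 29  [A.pre + 31]
13. n10.ok = true  [true]
14. n11.acc = 13  [terminal]
15. n12.acc = 8  [terminal]
16. n13.acc = 14  [terminal]
17. n10.off = 6  [g₂.acc + g₁.acc - 16]
18. n14.pre = -8  [B.off * 2 - 20]
19. n15.acc = 26  [terminal]
20. n14.fin = 11  [g.acc - 15]
21. n9.depth = 1  [B.off + A.fin - 16]
22. n9.cnt = true  [true]
23. n9.hot = false  [A.fin > 11]
24. n16.ok = false  [false]
25. n17.tag = false  [B₀.ok == true]
26. n18.mk = true  [terminal]
27. n19.mk = false  [terminal]
28. n20.lab = -1  [terminal]
29. n17.wid = 2  [a.lab * 3 + 5]
30. n17.fin = "uq"  ["uq"]
31. n21.ok = false  [B₀.ok == true]
32. n22.mk = false  [terminal]
33. n21.off = 28  [28]
34. n23.mk = true  [terminal]
35. n16.off = 22  [len(D.fin) + 20]
36. n4.off = 27  [S.depth + 26]
37. n3.off = 12  [B₁.off - 15]
38. n0.depth = 9  [B.off + S₁.depth - 8]
39. n0.cnt = true  [S₁.depth > 4]
40. n0.hot = false  [S₁.cnt == true]

9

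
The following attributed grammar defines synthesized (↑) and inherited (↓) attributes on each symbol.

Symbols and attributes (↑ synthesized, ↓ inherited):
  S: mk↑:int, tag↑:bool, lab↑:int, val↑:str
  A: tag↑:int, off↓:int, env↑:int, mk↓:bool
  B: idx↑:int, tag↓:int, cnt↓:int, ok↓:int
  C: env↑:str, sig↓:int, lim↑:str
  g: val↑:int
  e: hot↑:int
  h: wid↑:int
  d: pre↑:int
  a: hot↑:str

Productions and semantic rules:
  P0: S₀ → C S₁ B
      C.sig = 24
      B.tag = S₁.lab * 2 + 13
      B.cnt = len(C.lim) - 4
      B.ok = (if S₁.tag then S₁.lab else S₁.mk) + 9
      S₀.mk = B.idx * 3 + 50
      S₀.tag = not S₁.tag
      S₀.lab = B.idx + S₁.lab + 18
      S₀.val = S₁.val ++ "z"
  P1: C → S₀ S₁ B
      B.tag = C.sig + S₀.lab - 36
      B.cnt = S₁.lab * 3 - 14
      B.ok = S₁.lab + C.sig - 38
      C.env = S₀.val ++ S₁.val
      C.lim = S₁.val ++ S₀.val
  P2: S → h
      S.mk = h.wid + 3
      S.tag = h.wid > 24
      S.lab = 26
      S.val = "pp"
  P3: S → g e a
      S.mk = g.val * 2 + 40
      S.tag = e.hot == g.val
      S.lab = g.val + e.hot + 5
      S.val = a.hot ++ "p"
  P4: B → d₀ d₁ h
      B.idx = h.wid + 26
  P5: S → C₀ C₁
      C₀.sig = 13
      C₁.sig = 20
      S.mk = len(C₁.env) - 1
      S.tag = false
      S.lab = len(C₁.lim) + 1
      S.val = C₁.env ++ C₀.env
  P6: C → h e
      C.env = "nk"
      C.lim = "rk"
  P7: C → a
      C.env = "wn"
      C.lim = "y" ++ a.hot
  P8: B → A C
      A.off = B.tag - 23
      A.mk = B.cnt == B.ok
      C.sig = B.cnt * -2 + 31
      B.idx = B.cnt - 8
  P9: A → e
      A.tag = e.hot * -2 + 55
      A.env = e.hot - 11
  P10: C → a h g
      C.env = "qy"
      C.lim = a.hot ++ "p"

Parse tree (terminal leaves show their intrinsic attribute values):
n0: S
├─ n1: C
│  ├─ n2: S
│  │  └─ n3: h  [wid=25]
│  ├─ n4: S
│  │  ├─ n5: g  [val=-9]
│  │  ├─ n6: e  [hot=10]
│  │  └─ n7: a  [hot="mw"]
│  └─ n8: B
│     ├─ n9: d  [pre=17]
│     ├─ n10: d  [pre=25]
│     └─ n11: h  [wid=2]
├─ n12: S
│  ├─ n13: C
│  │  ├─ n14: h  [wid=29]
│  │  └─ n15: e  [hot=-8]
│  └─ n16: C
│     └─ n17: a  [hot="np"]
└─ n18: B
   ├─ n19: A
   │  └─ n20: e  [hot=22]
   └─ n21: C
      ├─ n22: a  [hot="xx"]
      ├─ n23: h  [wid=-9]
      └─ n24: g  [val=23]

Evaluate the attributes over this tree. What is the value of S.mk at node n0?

1. n1.sig = 24  [24]
2. n3.wid = 25  [terminal]
3. n2.mk = 28  [h.wid + 3]
4. n2.tag = true  [h.wid > 24]
5. n2.lab = 26  [26]
6. n2.val = "pp"  ["pp"]
7. n5.val = -9  [terminal]
8. n6.hot = 10  [terminal]
9. n7.hot = "mw"  [terminal]
10. n4.mk = 22  [g.val * 2 + 40]
11. n4.tag = false  [e.hot == g.val]
12. n4.lab = 6  [g.val + e.hot + 5]
13. n4.val = "mwp"  [a.hot ++ "p"]
14. n8.tag = 14  [C.sig + S₀.lab - 36]
15. n8.cnt = 4  [S₁.lab * 3 - 14]
16. n8.ok = -8  [S₁.lab + C.sig - 38]
17. n9.pre = 17  [terminal]
18. n10.pre = 25  [terminal]
19. n11.wid = 2  [terminal]
20. n8.idx = 28  [h.wid + 26]
21. n1.env = "ppmwp"  [S₀.val ++ S₁.val]
22. n1.lim = "mwppp"  [S₁.val ++ S₀.val]
23. n13.sig = 13  [13]
24. n14.wid = 29  [terminal]
25. n15.hot = -8  [terminal]
26. n13.env = "nk"  ["nk"]
27. n13.lim = "rk"  ["rk"]
28. n16.sig = 20  [20]
29. n17.hot = "np"  [terminal]
30. n16.env = "wn"  ["wn"]
31. n16.lim = "ynp"  ["y" ++ a.hot]
32. n12.mk = 1  [len(C₁.env) - 1]
33. n12.tag = false  [false]
34. n12.lab = 4  [len(C₁.lim) + 1]
35. n12.val = "wnnk"  [C₁.env ++ C₀.env]
36. n18.tag = 21  [S₁.lab * 2 + 13]
37. n18.cnt = 1  [len(C.lim) - 4]
38. n18.ok = 10  [(if S₁.tag then S₁.lab else S₁.mk) + 9]
39. n19.off = -2  [B.tag - 23]
40. n19.mk = false  [B.cnt == B.ok]
41. n20.hot = 22  [terminal]
42. n19.tag = 11  [e.hot * -2 + 55]
43. n19.env = 11  [e.hot - 11]
44. n21.sig = 29  [B.cnt * -2 + 31]
45. n22.hot = "xx"  [terminal]
46. n23.wid = -9  [terminal]
47. n24.val = 23  [terminal]
48. n21.env = "qy"  ["qy"]
49. n21.lim = "xxp"  [a.hot ++ "p"]
50. n18.idx = -7  [B.cnt - 8]
51. n0.mk = 29  [B.idx * 3 + 50]
52. n0.tag = true  [not S₁.tag]
53. n0.lab = 15  [B.idx + S₁.lab + 18]
54. n0.val = "wnnkz"  [S₁.val ++ "z"]

29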